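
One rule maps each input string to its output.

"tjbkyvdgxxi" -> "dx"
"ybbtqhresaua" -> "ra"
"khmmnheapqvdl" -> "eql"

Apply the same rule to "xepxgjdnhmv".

The pattern: keep one character in every 3, starting at position 1 (positions 1st, 4th, 7th, ...), then delete the first 2 characters.
For "xepxgjdnhmv", step one produces "xxdm"; step two turns that into "dm".

dm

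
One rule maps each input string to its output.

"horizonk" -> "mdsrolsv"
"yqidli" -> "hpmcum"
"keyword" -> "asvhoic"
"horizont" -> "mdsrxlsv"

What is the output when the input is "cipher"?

Rule — move the first 3 characters to the end (rotate left by 3), then shift every letter 4 places forward in the alphabet (wrapping around).
Starting from "cipher": after the first operation, "hercip"; after the second, "livgmt".

livgmt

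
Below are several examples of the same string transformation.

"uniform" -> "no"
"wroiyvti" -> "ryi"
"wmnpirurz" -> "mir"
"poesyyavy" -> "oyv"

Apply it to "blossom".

ls

Looking at the pairs, the operation is to keep one character in every 3, starting at position 2 (positions 2nd, 5th, 8th, ...).
Doing the same to "blossom": "ls".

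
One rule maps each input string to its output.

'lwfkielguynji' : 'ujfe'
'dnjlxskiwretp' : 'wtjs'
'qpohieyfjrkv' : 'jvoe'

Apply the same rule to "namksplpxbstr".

In each case the input is transformed by: keep one character in every 3, starting at position 3 (positions 3rd, 6th, 9th, ...), then swap the front and back halves of the string.
Working it through for "namksplpxbstr": intermediate "mpxt", final "xtmp".

xtmp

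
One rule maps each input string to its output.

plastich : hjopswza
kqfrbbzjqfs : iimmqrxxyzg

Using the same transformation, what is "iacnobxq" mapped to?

hijpuvxe

What's happening: sort the characters into alphabetical order, then shift every letter 7 places forward in the alphabet (wrapping around).
"iacnobxq" → "abcinoqx" → "hijpuvxe".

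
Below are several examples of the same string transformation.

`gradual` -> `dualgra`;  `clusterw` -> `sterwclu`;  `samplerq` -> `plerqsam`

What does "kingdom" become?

gdomkin

The rule is to move the first 3 characters to the end (rotate left by 3).
For "kingdom" the result is "gdomkin".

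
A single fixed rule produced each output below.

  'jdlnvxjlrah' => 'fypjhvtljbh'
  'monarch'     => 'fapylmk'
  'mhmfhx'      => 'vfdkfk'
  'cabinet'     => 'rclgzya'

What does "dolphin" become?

The pattern: shift every letter 2 places backward in the alphabet (wrapping around), then reverse the string.
Doing the same to "dolphin": "lgfnjmb".

lgfnjmb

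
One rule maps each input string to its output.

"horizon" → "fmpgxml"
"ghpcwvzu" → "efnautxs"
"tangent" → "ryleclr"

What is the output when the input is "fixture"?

dgvrspc

Looking at the pairs, the operation is to shift every letter 2 places backward in the alphabet (wrapping around).
On "fixture" that produces "dgvrspc".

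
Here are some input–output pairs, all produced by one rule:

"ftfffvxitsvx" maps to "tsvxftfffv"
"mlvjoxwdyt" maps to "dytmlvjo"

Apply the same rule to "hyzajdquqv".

The rule is to swap the front and back halves of the string, then delete the first 2 characters.
So "hyzajdquqv" becomes "uqvhyzaj".

uqvhyzaj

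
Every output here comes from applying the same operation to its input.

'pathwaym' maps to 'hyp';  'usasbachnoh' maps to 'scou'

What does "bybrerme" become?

The transformation: keep one character in every 3, starting at position 1 (positions 1st, 4th, 7th, ...), then move the first character to the end.
Doing the same to "bybrerme": "rmb".

rmb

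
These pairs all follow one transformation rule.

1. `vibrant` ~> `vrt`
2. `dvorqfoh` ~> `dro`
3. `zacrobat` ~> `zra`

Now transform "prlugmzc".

puz

The rule is to keep one character in every 3, starting at position 1 (positions 1st, 4th, 7th, ...).
For "prlugmzc" the result is "puz".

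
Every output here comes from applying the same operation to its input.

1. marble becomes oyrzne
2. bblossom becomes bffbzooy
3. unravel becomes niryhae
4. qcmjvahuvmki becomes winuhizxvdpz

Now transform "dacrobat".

ebongqnp

The rule is to shift every letter 13 places forward in the alphabet (wrapping around) — i.e. ROT13, then move the first 3 characters to the end (rotate left by 3).
Working it through for "dacrobat": intermediate "qnpebong", final "ebongqnp".
(Check on "bblossom": → "ooybffbz" → "bffbzooy" ✓)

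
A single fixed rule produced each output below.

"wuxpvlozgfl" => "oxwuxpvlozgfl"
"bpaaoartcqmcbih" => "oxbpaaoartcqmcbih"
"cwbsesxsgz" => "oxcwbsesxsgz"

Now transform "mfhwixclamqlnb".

Rule — prepend "ox".
On "mfhwixclamqlnb" that produces "oxmfhwixclamqlnb".

oxmfhwixclamqlnb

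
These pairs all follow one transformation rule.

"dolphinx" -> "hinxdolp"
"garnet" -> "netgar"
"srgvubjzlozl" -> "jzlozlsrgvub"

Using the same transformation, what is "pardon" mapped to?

donpar

Looking at the pairs, the operation is to swap the front and back halves of the string.
Doing the same to "pardon": "donpar".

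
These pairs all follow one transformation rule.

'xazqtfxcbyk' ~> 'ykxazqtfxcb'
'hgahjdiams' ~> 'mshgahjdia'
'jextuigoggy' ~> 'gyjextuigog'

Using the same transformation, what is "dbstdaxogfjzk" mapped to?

In each case the input is transformed by: move the last 2 characters to the front (rotate right by 2).
For "dbstdaxogfjzk" the result is "zkdbstdaxogfj".

zkdbstdaxogfj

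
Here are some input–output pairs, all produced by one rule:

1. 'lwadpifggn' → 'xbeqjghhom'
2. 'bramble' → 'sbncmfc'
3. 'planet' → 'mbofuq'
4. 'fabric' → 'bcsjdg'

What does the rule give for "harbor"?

The transformation: move the first character to the end, then shift every letter 1 place forward in the alphabet (wrapping around).
"harbor" → "arborh" → "bscpsi".

bscpsi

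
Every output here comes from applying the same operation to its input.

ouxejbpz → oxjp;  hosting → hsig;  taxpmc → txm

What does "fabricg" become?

fbig

The rule is to keep every other character starting from the first (positions 1st, 3rd, 5th, ...).
For "fabricg" the result is "fbig".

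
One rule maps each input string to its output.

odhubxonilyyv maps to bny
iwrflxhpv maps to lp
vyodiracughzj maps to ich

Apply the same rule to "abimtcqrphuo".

In each case the input is transformed by: delete the first 2 characters, then keep one character in every 3, starting at position 3 (positions 3rd, 6th, 9th, ...).
Starting from "abimtcqrphuo": after the first operation, "imtcqrphuo"; after the second, "tru".
(Check on "odhubxonilyyv": → "hubxonilyyv" → "bny" ✓)

tru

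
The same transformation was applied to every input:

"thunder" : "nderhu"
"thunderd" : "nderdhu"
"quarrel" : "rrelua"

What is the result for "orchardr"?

Looking at the pairs, the operation is to delete the first character, then move the first 2 characters to the end (rotate left by 2).
Starting from "orchardr": after the first operation, "rchardr"; after the second, "hardrrc".

hardrrc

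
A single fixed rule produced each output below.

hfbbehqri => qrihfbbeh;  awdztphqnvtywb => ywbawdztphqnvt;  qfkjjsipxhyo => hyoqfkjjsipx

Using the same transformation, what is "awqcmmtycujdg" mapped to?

The rule is to move the last 3 characters to the front (rotate right by 3).
Applying that to "awqcmmtycujdg" gives "jdgawqcmmtycu".

jdgawqcmmtycu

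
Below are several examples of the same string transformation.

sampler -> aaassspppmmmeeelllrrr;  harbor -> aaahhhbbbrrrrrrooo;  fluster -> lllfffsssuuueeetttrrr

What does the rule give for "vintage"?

What's happening: swap each adjacent pair of characters (1↔2, 3↔4, ...), then repeat every character 3 times.
"vintage" → "iiivvvtttnnngggaaaeee".

iiivvvtttnnngggaaaeee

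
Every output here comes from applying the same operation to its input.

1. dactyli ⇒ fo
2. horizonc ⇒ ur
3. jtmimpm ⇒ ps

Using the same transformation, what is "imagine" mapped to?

The rule is to keep one character in every 3, starting at position 3 (positions 3rd, 6th, 9th, ...), then shift every letter 3 places forward in the alphabet (wrapping around).
"imagine" → "an" → "dq".

dq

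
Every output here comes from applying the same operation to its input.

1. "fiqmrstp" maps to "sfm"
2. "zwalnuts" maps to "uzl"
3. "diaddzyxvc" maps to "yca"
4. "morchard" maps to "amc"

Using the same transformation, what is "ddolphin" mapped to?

hdl

The transformation: swap the front and back halves of the string, then keep one character in every 3, starting at position 2 (positions 2nd, 5th, 8th, ...).
For "ddolphin", step one produces "phinddol"; step two turns that into "hdl".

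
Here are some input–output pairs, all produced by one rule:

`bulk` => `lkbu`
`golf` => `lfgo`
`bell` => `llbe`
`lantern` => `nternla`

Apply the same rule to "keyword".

In each case the input is transformed by: move the first 2 characters to the end (rotate left by 2).
So "keyword" becomes "ywordke".

ywordke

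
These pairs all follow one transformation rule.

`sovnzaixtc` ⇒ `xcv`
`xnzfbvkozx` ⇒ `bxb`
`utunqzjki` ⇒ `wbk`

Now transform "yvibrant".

Rule — shift every letter 2 places forward in the alphabet (wrapping around), then keep one character in every 3, starting at position 3 (positions 3rd, 6th, 9th, ...).
Starting from "yvibrant": after the first operation, "axkdtcpv"; after the second, "kc".

kc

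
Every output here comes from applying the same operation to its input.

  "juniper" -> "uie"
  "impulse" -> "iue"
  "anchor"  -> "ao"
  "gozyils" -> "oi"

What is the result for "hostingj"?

oi

The pattern: keep only the vowels.
On "hostingj" that produces "oi".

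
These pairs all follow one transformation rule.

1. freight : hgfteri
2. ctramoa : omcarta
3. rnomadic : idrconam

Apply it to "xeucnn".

ncxnue

Rule — move the last 3 characters to the front (rotate right by 3), then swap each adjacent pair of characters (1↔2, 3↔4, ...).
"xeucnn" → "cnnxeu" → "ncxnue".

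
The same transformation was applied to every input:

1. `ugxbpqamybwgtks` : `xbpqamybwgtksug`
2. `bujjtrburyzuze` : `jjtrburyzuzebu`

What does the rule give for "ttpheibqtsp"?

Looking at the pairs, the operation is to move the first 2 characters to the end (rotate left by 2).
For "ttpheibqtsp" the result is "pheibqtsptt".

pheibqtsptt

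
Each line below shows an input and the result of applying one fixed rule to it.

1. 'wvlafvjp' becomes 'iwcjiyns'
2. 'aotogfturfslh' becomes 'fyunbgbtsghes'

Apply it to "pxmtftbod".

The pattern: move the last 3 characters to the front (rotate right by 3), then shift every letter 13 places forward in the alphabet (wrapping around) — i.e. ROT13.
"pxmtftbod" → "bodpxmtft" → "obqckzgsg".

obqckzgsg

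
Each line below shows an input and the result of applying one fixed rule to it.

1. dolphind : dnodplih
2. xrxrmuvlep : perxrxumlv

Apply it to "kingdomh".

hmikgnod

The transformation: move the last 2 characters to the front (rotate right by 2), then swap each adjacent pair of characters (1↔2, 3↔4, ...).
Starting from "kingdomh": after the first operation, "mhkingdo"; after the second, "hmikgnod".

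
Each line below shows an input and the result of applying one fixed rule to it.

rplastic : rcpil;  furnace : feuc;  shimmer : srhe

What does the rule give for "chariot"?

ctho

In each case the input is transformed by: take characters alternately from the front and the back (1st, last, 2nd, 2nd-last, ...), then delete the last 3 characters.
Applying both steps to "chariot": "cthoair", then "ctho".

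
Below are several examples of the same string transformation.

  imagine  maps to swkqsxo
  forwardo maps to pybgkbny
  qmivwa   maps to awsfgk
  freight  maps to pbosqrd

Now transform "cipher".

mszrob

What's happening: shift every letter 10 places forward in the alphabet (wrapping around).
So "cipher" becomes "mszrob".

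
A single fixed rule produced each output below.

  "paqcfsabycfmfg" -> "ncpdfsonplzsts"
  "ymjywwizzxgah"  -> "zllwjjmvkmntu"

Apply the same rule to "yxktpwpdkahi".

klgxjcqcnxvu

The rule is to swap each adjacent pair of characters (1↔2, 3↔4, ...), then shift every letter 13 places forward in the alphabet (wrapping around) — i.e. ROT13.
Working it through for "yxktpwpdkahi": intermediate "xytkwpdpakih", final "klgxjcqcnxvu".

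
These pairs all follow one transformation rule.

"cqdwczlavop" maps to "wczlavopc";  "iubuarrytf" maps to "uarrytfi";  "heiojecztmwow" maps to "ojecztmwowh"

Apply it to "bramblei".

mbleib

Looking at the pairs, the operation is to move the first 3 characters to the end (rotate left by 3), then delete the last 2 characters.
Applying both steps to "bramblei": "mbleibra", then "mbleib".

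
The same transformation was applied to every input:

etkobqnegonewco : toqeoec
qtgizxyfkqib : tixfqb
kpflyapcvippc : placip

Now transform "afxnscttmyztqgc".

fnctytg

What's happening: keep every other character starting from the second (positions 2nd, 4th, 6th, ...).
On "afxnscttmyztqgc" that produces "fnctytg".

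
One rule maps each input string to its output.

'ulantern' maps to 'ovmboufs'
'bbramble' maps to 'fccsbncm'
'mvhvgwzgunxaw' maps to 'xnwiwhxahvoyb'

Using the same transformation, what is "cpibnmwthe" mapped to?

What's happening: move the last character to the front, then shift every letter 1 place forward in the alphabet (wrapping around).
"cpibnmwthe" → "fdqjconxui".

fdqjconxui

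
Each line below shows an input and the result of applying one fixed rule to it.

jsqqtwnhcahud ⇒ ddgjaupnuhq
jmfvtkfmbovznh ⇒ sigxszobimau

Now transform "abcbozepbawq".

What's happening: shift every letter 13 places forward in the alphabet (wrapping around) — i.e. ROT13, then delete the first 2 characters.
On "abcbozepbawq" that produces "pobmrconjd".
(Check on "jsqqtwnhcahud": → "wfddgjaupnuhq" → "ddgjaupnuhq" ✓)

pobmrconjd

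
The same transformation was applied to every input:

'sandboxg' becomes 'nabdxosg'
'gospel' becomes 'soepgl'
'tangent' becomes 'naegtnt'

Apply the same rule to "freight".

Rule — move the first character to the end, then swap each adjacent pair of characters (1↔2, 3↔4, ...).
On "freight": the first step gives "reightf", and the second then gives "ergithf".

ergithf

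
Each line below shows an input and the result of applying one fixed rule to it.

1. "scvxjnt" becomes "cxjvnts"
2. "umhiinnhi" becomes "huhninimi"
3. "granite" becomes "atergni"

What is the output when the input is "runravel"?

aveulrnr

In each case the input is transformed by: sort the characters into alphabetical order, then take characters alternately from the front and the back (1st, last, 2nd, 2nd-last, ...).
Starting from "runravel": after the first operation, "aelnrruv"; after the second, "aveulrnr".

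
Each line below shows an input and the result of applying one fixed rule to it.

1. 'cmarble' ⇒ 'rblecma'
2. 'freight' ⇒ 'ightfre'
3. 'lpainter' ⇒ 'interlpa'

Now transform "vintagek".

The pattern: move the first 3 characters to the end (rotate left by 3).
For "vintagek" the result is "tagekvin".

tagekvin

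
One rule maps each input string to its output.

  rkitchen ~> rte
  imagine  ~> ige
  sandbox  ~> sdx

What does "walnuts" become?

The pattern: keep one character in every 3, starting at position 1 (positions 1st, 4th, 7th, ...).
So "walnuts" becomes "wns".

wns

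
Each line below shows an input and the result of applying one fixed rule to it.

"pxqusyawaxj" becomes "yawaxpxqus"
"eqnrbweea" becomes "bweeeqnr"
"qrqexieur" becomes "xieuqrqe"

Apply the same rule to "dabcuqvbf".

uqvbdabc

In each case the input is transformed by: delete the last character, then swap the front and back halves of the string.
Starting from "dabcuqvbf": after the first operation, "dabcuqvb"; after the second, "uqvbdabc".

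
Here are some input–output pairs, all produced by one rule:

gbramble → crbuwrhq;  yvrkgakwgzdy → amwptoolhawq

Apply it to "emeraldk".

qbtaucuh

The pattern: swap the front and back halves of the string, then shift every letter 10 places backward in the alphabet (wrapping around).
"emeraldk" → "aldkemer" → "qbtaucuh".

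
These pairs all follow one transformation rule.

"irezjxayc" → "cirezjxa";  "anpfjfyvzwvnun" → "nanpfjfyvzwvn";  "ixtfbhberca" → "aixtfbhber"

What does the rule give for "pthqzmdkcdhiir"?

rpthqzmdkcdhi

Each output is the input with this applied: move the last 2 characters to the front (rotate right by 2), then delete the first character.
On "pthqzmdkcdhiir": the first step gives "irpthqzmdkcdhi", and the second then gives "rpthqzmdkcdhi".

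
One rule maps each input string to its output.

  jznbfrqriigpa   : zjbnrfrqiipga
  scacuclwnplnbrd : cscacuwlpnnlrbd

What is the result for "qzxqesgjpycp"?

zqqxsejgyppc

The rule is to swap each adjacent pair of characters (1↔2, 3↔4, ...).
So "qzxqesgjpycp" becomes "zqqxsejgyppc".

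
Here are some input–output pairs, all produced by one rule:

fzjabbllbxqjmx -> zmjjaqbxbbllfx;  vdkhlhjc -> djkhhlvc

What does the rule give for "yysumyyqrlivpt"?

ypsvuimlyryqyt

The rule is to take characters alternately from the front and the back (1st, last, 2nd, 2nd-last, ...), then move the first 2 characters to the end (rotate left by 2).
So "yysumyyqrlivpt" becomes "ypsvuimlyryqyt".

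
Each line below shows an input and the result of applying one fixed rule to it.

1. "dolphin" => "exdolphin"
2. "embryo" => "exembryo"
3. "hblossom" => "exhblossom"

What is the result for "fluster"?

exfluster

The transformation: prepend "ex".
Applying that to "fluster" gives "exfluster".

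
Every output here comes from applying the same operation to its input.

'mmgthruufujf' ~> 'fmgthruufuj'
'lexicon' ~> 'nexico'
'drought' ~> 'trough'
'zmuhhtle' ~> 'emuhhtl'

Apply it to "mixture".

The transformation: delete the first character, then move the last character to the front.
Applying both steps to "mixture": "ixture", then "eixtur".

eixtur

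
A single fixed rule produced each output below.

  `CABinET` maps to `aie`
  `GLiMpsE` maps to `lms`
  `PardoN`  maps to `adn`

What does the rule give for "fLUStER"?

lse

The rule is to keep every other character starting from the second (positions 2nd, 4th, 6th, ...), then convert every letter to lowercase.
Working it through for "fLUStER": intermediate "LSE", final "lse".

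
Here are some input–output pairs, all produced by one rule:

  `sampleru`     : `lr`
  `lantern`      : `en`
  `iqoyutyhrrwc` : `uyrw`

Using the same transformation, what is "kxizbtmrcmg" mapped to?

bmcg

Rule — keep every other character starting from the first (positions 1st, 3rd, 5th, ...), then delete the first 2 characters.
Applying both steps to "kxizbtmrcmg": "kibmcg", then "bmcg".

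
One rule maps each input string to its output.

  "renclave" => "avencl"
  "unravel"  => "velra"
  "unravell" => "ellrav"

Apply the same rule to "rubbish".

Looking at the pairs, the operation is to delete the first 2 characters, then move the last 3 characters to the front (rotate right by 3).
For "rubbish" the result is "ishbb".
(Check on "unravel": → "ravel" → "velra" ✓)

ishbb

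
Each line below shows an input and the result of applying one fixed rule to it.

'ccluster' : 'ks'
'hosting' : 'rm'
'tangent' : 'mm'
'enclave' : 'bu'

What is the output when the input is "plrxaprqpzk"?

Each output is the input with this applied: keep one character in every 3, starting at position 3 (positions 3rd, 6th, 9th, ...), then shift every letter 1 place backward in the alphabet (wrapping around).
"plrxaprqpzk" → "rpp" → "qoo".

qoo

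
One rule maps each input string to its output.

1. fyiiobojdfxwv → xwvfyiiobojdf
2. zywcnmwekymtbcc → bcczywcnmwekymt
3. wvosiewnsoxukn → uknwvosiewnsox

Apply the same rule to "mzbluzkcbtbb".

tbbmzbluzkcb

The transformation: move the last 3 characters to the front (rotate right by 3).
Doing the same to "mzbluzkcbtbb": "tbbmzbluzkcb".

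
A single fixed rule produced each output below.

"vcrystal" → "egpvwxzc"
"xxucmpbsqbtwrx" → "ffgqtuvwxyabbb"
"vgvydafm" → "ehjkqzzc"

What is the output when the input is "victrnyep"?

Rule — sort the characters into alphabetical order, then shift every letter 4 places forward in the alphabet (wrapping around).
Starting from "victrnyep": after the first operation, "ceinprtvy"; after the second, "gimrtvxzc".
(Check on "vgvydafm": → "adfgmvvy" → "ehjkqzzc" ✓)

gimrtvxzc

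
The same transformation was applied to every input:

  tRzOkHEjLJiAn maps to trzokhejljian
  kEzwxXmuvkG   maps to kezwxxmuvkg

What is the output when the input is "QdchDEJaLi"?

The pattern: convert every letter to lowercase.
So "QdchDEJaLi" becomes "qdchdejali".

qdchdejali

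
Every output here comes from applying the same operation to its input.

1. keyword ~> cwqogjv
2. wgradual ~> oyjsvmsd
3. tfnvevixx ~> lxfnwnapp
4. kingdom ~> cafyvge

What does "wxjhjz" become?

In each case the input is transformed by: shift every letter 8 places backward in the alphabet (wrapping around).
So "wxjhjz" becomes "opbzbr".

opbzbr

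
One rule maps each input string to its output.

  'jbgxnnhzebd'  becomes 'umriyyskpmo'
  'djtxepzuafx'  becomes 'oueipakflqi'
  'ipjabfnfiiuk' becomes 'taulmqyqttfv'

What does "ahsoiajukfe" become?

What's happening: shift every letter 11 places forward in the alphabet (wrapping around).
"ahsoiajukfe" → "lsdztlufvqp".

lsdztlufvqp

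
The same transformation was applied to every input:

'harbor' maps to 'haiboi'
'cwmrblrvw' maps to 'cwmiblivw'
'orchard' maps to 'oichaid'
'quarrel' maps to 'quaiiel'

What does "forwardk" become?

What's happening: replace every "r" with "i".
"forwardk" → "foiwaidk".

foiwaidk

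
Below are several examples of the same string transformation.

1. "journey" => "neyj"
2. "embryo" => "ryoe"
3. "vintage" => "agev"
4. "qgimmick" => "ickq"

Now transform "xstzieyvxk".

Looking at the pairs, the operation is to move the last 3 characters to the front (rotate right by 3), then keep only the first 4 characters.
Applying both steps to "xstzieyvxk": "vxkxstziey", then "vxkx".

vxkx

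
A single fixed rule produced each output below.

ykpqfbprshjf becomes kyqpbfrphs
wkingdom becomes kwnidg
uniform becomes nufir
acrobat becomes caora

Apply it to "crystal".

rcsya

The transformation: swap each adjacent pair of characters (1↔2, 3↔4, ...), then delete the last 2 characters.
On "crystal": the first step gives "rcsyatl", and the second then gives "rcsya".
(Check on "wkingdom": → "kwnidgmo" → "kwnidg" ✓)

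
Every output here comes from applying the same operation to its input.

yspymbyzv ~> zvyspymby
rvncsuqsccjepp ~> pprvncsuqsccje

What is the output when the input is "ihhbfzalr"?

The transformation: move the last 2 characters to the front (rotate right by 2).
On "ihhbfzalr" that produces "lrihhbfza".

lrihhbfza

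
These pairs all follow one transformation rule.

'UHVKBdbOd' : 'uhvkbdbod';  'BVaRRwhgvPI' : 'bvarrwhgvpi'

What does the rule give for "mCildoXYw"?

Rule — convert every letter to lowercase.
"mCildoXYw" → "mcildoxyw".

mcildoxyw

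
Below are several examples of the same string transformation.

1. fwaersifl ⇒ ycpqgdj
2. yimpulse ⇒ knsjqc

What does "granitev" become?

ylgrct

The pattern: shift every letter 2 places backward in the alphabet (wrapping around), then delete the first 2 characters.
So "granitev" becomes "ylgrct".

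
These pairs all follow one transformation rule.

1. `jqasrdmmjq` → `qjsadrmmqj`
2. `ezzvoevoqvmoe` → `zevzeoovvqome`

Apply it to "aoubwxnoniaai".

In each case the input is transformed by: swap each adjacent pair of characters (1↔2, 3↔4, ...).
For "aoubwxnoniaai" the result is "oabuxwoninaai".

oabuxwoninaai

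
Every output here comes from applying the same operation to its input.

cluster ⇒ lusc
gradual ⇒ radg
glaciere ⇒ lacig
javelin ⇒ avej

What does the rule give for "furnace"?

Rule — delete the last 3 characters, then move the first character to the end.
Applying both steps to "furnace": "furn", then "urnf".

urnf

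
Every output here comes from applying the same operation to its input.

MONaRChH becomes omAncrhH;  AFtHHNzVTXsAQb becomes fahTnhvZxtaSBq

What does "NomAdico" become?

OnaMIDOC

In each case the input is transformed by: flip the case of every letter, then swap each adjacent pair of characters (1↔2, 3↔4, ...).
"NomAdico" → "nOMaDICO" → "OnaMIDOC".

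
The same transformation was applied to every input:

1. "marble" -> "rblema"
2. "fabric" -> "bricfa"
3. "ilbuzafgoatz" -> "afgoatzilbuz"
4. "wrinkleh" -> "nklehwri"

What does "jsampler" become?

Rule — swap the front and back halves of the string, then move the last character to the front.
"jsampler" → "mplerjsa".

mplerjsa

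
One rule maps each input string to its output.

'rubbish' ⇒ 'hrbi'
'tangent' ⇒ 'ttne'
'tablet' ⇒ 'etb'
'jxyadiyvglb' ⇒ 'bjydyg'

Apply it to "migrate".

The rule is to keep every other character starting from the first (positions 1st, 3rd, 5th, ...), then move the last character to the front.
Working it through for "migrate": intermediate "mgae", final "emga".

emga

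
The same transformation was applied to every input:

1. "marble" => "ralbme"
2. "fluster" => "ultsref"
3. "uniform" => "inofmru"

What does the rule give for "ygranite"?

Each output is the input with this applied: move the first character to the end, then swap each adjacent pair of characters (1↔2, 3↔4, ...).
For "ygranite", step one produces "granitey"; step two turns that into "rgnatiye".

rgnatiye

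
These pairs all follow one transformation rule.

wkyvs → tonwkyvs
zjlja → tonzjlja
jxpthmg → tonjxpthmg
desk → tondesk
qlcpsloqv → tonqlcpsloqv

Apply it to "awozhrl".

tonawozhrl

The transformation: prepend "ton".
For "awozhrl" the result is "tonawozhrl".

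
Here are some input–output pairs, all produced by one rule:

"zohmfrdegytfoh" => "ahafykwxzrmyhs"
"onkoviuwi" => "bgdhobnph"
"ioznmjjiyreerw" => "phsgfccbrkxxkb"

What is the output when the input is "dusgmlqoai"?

The transformation: shift every letter 7 places backward in the alphabet (wrapping around), then swap the first and last characters.
Starting from "dusgmlqoai": after the first operation, "wnlzfejhtb"; after the second, "bnlzfejhtw".

bnlzfejhtw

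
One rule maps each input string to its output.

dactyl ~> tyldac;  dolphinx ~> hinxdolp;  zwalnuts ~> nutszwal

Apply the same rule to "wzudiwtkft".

The transformation: swap the front and back halves of the string.
Applying that to "wzudiwtkft" gives "wtkftwzudi".

wtkftwzudi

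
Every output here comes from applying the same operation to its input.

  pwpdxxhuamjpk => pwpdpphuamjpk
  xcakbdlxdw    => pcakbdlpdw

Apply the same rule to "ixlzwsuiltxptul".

iplzwsuiltpptul

The transformation: replace every "x" with "p".
"ixlzwsuiltxptul" → "iplzwsuiltpptul".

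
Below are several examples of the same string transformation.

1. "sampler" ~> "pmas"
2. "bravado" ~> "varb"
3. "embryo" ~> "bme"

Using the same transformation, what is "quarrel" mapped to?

rauq

Rule — delete the last 3 characters, then reverse the string.
Applying both steps to "quarrel": "quar", then "rauq".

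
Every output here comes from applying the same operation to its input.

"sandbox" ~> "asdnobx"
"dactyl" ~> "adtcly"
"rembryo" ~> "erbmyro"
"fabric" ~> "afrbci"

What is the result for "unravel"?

nuarevl

The rule is to swap each adjacent pair of characters (1↔2, 3↔4, ...).
"unravel" → "nuarevl".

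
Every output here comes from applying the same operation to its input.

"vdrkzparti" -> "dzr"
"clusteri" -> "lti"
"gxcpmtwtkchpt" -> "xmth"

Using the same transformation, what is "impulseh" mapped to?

In each case the input is transformed by: keep one character in every 3, starting at position 2 (positions 2nd, 5th, 8th, ...).
"impulseh" → "mlh".

mlh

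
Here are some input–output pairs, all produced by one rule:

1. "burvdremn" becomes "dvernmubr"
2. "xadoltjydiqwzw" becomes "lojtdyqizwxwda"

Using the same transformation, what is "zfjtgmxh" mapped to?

gtxmzhjf

In each case the input is transformed by: move the first 3 characters to the end (rotate left by 3), then swap each adjacent pair of characters (1↔2, 3↔4, ...).
For "zfjtgmxh", step one produces "tgmxhzfj"; step two turns that into "gtxmzhjf".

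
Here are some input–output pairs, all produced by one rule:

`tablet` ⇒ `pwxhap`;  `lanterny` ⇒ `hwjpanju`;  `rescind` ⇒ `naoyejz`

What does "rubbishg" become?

nqxxeodc

The transformation: shift every letter 4 places backward in the alphabet (wrapping around).
On "rubbishg" that produces "nqxxeodc".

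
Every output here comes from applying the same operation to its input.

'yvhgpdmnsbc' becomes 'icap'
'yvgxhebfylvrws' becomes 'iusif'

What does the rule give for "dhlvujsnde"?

The pattern: keep one character in every 3, starting at position 2 (positions 2nd, 5th, 8th, ...), then shift every letter 13 places forward in the alphabet (wrapping around) — i.e. ROT13.
On "dhlvujsnde": the first step gives "hun", and the second then gives "uha".

uha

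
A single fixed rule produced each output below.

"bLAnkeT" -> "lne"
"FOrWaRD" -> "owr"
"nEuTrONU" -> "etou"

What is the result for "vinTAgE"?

The pattern: keep every other character starting from the second (positions 2nd, 4th, 6th, ...), then convert every letter to lowercase.
"vinTAgE" → "itg".

itg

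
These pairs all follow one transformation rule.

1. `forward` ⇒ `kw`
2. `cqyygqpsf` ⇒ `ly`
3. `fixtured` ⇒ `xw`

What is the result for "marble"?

The pattern: shift every letter 7 places backward in the alphabet (wrapping around), then keep only the last 2 characters.
Starting from "marble": after the first operation, "ftkuex"; after the second, "ex".
(Check on "forward": → "yhkptkw" → "kw" ✓)

ex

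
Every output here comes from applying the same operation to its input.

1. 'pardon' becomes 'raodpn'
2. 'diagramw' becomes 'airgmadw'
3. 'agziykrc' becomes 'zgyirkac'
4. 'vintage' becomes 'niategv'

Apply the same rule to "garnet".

raengt

In each case the input is transformed by: move the first character to the end, then swap each adjacent pair of characters (1↔2, 3↔4, ...).
"garnet" → "arnetg" → "raengt".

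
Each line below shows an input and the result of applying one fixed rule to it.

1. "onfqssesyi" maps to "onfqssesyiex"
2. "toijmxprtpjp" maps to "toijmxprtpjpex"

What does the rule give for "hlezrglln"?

In each case the input is transformed by: append "ex".
So "hlezrglln" becomes "hlezrgllnex".

hlezrgllnex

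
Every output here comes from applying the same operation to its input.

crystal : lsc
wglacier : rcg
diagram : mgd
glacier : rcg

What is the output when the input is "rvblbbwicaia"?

acbb

The pattern: reverse the string, then keep one character in every 3, starting at position 1 (positions 1st, 4th, 7th, ...).
On "rvblbbwicaia": the first step gives "aiaciwbblbvr", and the second then gives "acbb".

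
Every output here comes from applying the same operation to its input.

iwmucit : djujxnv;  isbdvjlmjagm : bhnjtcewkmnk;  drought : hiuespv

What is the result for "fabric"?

The transformation: shift every letter 1 place forward in the alphabet (wrapping around), then move the last 3 characters to the front (rotate right by 3).
Applying both steps to "fabric": "gbcsjd", then "sjdgbc".

sjdgbc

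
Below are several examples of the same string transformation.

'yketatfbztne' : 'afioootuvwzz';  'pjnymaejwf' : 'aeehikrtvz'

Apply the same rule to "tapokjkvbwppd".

Looking at the pairs, the operation is to shift every letter 5 places backward in the alphabet (wrapping around), then sort the characters into alphabetical order.
On "tapokjkvbwppd": the first step gives "ovkjfefqwrkky", and the second then gives "effjkkkoqrvwy".

effjkkkoqrvwy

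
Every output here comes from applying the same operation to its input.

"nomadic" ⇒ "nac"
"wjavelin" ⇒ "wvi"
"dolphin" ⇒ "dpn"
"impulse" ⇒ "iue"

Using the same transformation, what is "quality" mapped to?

The rule is to keep one character in every 3, starting at position 1 (positions 1st, 4th, 7th, ...).
Applying that to "quality" gives "qly".

qly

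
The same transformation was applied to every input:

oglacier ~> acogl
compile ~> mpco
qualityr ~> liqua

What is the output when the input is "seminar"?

The transformation: delete the last 3 characters, then move the last 2 characters to the front (rotate right by 2).
Working it through for "seminar": intermediate "semi", final "mise".

mise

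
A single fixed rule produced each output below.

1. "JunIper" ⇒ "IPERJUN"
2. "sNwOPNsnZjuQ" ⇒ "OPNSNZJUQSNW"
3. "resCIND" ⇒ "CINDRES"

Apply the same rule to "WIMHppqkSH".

HPPQKSHWIM

The transformation: move the first 3 characters to the end (rotate left by 3), then convert every letter to uppercase.
Applying both steps to "WIMHppqkSH": "HppqkSHWIM", then "HPPQKSHWIM".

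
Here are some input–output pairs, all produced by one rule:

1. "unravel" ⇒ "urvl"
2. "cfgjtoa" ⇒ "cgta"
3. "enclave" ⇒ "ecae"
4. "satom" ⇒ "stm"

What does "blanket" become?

bakt

In each case the input is transformed by: keep every other character starting from the first (positions 1st, 3rd, 5th, ...).
On "blanket" that produces "bakt".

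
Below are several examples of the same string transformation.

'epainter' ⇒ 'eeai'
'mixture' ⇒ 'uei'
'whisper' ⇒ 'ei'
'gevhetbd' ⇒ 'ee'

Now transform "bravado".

aoa

The rule is to move the last 3 characters to the front (rotate right by 3), then keep only the vowels.
Applying that to "bravado" gives "aoa".
(Check on "mixture": → "uremixt" → "uei" ✓)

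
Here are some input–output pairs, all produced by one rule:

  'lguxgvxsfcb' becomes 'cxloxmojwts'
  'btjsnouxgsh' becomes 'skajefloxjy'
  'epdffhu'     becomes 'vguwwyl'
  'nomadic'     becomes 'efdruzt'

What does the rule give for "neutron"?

Each output is the input with this applied: shift every letter 9 places backward in the alphabet (wrapping around).
"neutron" → "evlkife".

evlkife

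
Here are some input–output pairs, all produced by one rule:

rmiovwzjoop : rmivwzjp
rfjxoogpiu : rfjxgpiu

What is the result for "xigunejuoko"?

xigunejuk

The pattern: remove every "o".
Applying that to "xigunejuoko" gives "xigunejuk".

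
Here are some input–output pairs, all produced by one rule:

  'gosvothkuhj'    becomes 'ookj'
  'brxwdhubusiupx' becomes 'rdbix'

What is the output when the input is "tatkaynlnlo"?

aalo

Looking at the pairs, the operation is to keep one character in every 3, starting at position 2 (positions 2nd, 5th, 8th, ...).
So "tatkaynlnlo" becomes "aalo".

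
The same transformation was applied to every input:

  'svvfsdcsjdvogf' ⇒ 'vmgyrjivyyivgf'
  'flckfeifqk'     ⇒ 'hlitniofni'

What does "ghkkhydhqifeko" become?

The rule is to shift every letter 3 places forward in the alphabet (wrapping around), then swap the front and back halves of the string.
On "ghkkhydhqifeko": the first step gives "jknnkbgktlihnr", and the second then gives "ktlihnrjknnkbg".

ktlihnrjknnkbg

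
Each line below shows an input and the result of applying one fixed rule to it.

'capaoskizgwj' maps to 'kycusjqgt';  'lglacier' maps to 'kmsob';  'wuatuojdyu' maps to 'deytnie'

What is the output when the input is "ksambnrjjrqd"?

wlxbttban

Each output is the input with this applied: shift every letter 10 places forward in the alphabet (wrapping around), then delete the first 3 characters.
"ksambnrjjrqd" → "uckwlxbttban" → "wlxbttban".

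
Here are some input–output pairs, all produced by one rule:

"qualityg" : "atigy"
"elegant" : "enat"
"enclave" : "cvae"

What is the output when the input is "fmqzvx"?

In each case the input is transformed by: swap each adjacent pair of characters (1↔2, 3↔4, ...), then delete the first 3 characters.
On "fmqzvx": the first step gives "mfzqxv", and the second then gives "qxv".
(Check on "elegant": → "legenat" → "enat" ✓)

qxv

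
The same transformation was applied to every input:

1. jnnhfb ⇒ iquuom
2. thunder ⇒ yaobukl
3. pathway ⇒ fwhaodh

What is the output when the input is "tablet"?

aahisl

In each case the input is transformed by: shift every letter 7 places forward in the alphabet (wrapping around), then move the last character to the front.
Applying both steps to "tablet": "ahisla", then "aahisl".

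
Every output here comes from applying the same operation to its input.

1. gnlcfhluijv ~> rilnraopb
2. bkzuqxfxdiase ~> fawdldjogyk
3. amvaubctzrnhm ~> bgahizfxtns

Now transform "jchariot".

What's happening: shift every letter 6 places forward in the alphabet (wrapping around), then delete the first 2 characters.
On "jchariot": the first step gives "pingxouz", and the second then gives "ngxouz".
(Check on "amvaubctzrnhm": → "gsbgahizfxtns" → "bgahizfxtns" ✓)

ngxouz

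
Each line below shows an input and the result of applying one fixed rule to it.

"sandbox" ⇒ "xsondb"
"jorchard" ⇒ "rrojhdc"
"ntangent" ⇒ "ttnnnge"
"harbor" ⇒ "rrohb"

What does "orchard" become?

rrohdc

What's happening: sort the characters into reverse alphabetical order, then delete the last character.
For "orchard", step one produces "rrohdca"; step two turns that into "rrohdc".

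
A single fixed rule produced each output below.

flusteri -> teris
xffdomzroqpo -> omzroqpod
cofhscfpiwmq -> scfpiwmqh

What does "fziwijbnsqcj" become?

What's happening: delete the first 3 characters, then move the first character to the end.
On "fziwijbnsqcj": the first step gives "wijbnsqcj", and the second then gives "ijbnsqcjw".

ijbnsqcjw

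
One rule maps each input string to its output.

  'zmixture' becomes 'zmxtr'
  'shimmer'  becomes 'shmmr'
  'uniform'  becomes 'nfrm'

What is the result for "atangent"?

In each case the input is transformed by: remove every vowel.
Applying that to "atangent" gives "tngnt".

tngnt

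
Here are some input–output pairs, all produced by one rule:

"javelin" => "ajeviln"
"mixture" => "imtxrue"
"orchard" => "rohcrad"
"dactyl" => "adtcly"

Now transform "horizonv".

ohirozvn

Rule — swap each adjacent pair of characters (1↔2, 3↔4, ...).
So "horizonv" becomes "ohirozvn".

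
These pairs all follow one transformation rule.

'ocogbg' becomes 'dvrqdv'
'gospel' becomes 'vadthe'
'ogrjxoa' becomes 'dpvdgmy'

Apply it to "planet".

The pattern: shift every letter 11 places backward in the alphabet (wrapping around), then take characters alternately from the front and the back (1st, last, 2nd, 2nd-last, ...).
"planet" → "eiatpc".

eiatpc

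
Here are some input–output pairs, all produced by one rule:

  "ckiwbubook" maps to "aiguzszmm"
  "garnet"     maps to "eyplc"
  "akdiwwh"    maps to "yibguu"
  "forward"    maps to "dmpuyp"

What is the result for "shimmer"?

The pattern: shift every letter 2 places backward in the alphabet (wrapping around), then delete the last character.
Starting from "shimmer": after the first operation, "qfgkkcp"; after the second, "qfgkkc".

qfgkkc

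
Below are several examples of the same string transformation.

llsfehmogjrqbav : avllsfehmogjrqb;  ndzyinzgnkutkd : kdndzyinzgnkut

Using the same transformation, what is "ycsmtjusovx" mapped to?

vxycsmtjuso

The pattern: move the last 2 characters to the front (rotate right by 2).
Doing the same to "ycsmtjusovx": "vxycsmtjuso".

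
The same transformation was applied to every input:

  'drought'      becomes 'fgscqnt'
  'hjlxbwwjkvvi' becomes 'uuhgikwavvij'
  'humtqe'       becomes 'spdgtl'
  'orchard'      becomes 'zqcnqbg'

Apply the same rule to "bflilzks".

yjraekhk

Each output is the input with this applied: shift every letter 1 place backward in the alphabet (wrapping around), then move the last 3 characters to the front (rotate right by 3).
Working it through for "bflilzks": intermediate "aekhkyjr", final "yjraekhk".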